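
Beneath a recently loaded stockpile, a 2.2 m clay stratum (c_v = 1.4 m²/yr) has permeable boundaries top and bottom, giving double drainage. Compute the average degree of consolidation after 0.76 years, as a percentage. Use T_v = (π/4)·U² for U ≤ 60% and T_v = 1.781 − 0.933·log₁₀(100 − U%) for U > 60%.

U ≈ 90.7 %

Drainage path length: H_d = H/2 = 1.1 m (double drainage).
T_v = c_v·t/H_d² = 1.4×0.76/1.1² = 0.87934.
T_v = 0.87934 corresponds to the U > 60% branch:
U = 1 − 10^((1.781 − T_v)/0.933)/100 = 0.9074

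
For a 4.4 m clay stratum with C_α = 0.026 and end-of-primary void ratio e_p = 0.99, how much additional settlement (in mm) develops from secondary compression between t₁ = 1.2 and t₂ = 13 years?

S_s ≈ 59.5 mm

Secondary compression: S_s = C_α·H/(1+e_p)·log₁₀(t₂/t₁)
S_s = 0.026×4.4/(1+0.99)×log₁₀(13/1.2)
    = 0.05749 × 1.035 = 0.05949 m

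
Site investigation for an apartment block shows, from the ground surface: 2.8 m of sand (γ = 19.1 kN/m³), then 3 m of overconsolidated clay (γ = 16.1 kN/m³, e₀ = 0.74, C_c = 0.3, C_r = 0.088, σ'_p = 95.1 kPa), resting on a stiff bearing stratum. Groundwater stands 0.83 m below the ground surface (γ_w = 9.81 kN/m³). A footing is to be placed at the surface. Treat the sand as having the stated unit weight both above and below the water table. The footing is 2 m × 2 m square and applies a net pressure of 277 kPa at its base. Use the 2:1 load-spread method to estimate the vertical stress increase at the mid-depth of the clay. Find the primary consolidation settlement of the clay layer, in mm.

Mid-depth of clay below the ground surface: z = 2.8 + 3/2 = 4.3 m.
Total vertical stress at mid-clay: σ_v = 19.1×2.8 + 16.1×1.5 = 77.63 kPa.
Pore pressure: u = 9.81×(4.3 − 0.83) = 34.041 kPa.
Initial effective stress: σ'_0 = σ_v − u = 77.63 − 34.041 = 43.589 kPa.
Stress increase at mid-clay by the 2:1 spreading method:
Δσ = qBL/((B+z)(L+z)) = 277×2×2/((2+4.3)(2+4.3)) = 27.916 kPa
Final effective stress: σ'_f = 43.589 + 27.916 = 71.505 kPa.
σ'_f = 71.505 ≤ σ'_p = 95.1 kPa, so the clay remains overconsolidated and only the recompression index applies:
S_c = C_r·H/(1+e₀)·log₁₀(σ'_f/σ'_0) = 0.088×3/1.74×log₁₀(71.505/43.589)
    = 0.15172 × 0.21496 = 0.03261 m

S_c ≈ 32.6 mm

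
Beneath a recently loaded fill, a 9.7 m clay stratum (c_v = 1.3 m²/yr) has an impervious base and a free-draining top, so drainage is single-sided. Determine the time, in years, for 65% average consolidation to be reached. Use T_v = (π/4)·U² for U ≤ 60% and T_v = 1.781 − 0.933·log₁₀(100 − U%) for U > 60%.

Drainage path length: H_d = H = 9.7 m (single drainage).
U > 60%: T_v = 1.781 − 0.933·log₁₀(100 − 65) = 0.34038.
t = T_v·H_d²/c_v = 0.34038×9.7²/1.3 = 24.64 years.

t ≈ 24.6 years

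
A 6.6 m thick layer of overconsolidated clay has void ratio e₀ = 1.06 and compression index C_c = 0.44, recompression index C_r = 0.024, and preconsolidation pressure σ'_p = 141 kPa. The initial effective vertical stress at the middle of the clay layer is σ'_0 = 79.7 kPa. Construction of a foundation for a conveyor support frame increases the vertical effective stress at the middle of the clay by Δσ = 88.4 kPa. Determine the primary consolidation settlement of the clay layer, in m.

S_c ≈ 0.127 m

Final effective stress: σ'_f = 79.7 + 88.4 = 168.1 kPa.
σ'_f = 168.1 > σ'_p = 141 kPa, so the stress path crosses the preconsolidation pressure — recompression up to σ'_p, then virgin compression beyond:
S_c = H/(1+e₀)·[C_r·log₁₀(σ'_p/σ'_0) + C_c·log₁₀(σ'_f/σ'_p)]
    = 6.6/2.06 × [0.024×log₁₀(141/79.7) + 0.44×log₁₀(168.1/141)]
    = 3.2039 × [0.0059463 + 0.033593] = 0.1267 m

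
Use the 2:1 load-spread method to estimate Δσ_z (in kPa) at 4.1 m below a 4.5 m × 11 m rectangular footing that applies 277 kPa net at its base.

Δσ_z ≈ 106 kPa

By the 2:1 method the load spreads at 1 horizontal : 2 vertical, so at depth z the loaded area has grown by z in each plan dimension:
Δσ = qBL/((B+z)(L+z)) = 277×4.5×11/((4.5+4.1)(11+4.1)) = 105.59 kPa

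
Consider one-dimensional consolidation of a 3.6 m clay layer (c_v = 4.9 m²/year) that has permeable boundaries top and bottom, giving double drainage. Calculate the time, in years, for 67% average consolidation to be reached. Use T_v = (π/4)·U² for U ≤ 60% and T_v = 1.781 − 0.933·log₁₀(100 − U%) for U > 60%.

t ≈ 0.241 years

Drainage path length: H_d = H/2 = 1.8 m (double drainage).
U > 60%: T_v = 1.781 − 0.933·log₁₀(100 − 67) = 0.36423.
t = T_v·H_d²/c_v = 0.36423×1.8²/4.9 = 0.2408 years.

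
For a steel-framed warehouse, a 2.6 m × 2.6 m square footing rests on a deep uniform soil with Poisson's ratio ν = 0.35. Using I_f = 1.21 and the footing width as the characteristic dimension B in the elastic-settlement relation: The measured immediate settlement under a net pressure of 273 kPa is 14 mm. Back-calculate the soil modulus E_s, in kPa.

S_e = q·B·(1−ν²)/E_s · I_f  ⇒  E_s = q·B·(1−ν²)·I_f / S_e.
E_s = 273 × 2.6 × 0.8775 × 1.21 / 0.014 = 53830 kPa

E_s ≈ 53800 kPa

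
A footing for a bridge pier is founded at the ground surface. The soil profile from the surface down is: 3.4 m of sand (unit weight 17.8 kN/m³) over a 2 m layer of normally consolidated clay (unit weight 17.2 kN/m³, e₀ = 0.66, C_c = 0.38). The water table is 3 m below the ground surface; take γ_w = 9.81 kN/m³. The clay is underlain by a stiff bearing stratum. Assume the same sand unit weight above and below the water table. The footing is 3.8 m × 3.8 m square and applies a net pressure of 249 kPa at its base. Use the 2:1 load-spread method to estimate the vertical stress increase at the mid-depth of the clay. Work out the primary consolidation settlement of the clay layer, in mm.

Mid-depth of clay below the ground surface: z = 3.4 + 2/2 = 4.4 m.
Total vertical stress at mid-clay: σ_v = 17.8×3.4 + 17.2×1 = 77.72 kPa.
Pore pressure: u = 9.81×(4.4 − 3) = 13.734 kPa.
Initial effective stress: σ'_0 = σ_v − u = 77.72 − 13.734 = 63.986 kPa.
Stress increase at mid-clay by the 2:1 spreading method:
Δσ = qBL/((B+z)(L+z)) = 249×3.8×3.8/((3.8+4.4)(3.8+4.4)) = 53.474 kPa
Final effective stress: σ'_f = σ'_0 + Δσ = 63.986 + 53.474 = 117.46 kPa.
Normally consolidated clay, so the full stress increment lies on the virgin compression line:
S_c = C_c·H/(1+e₀)·log₁₀(σ'_f/σ'_0) = 0.38×2/(1+0.66)×log₁₀(117.46/63.986)
    = 0.45783 × 0.26381 = 0.1208 m

S_c ≈ 121 mm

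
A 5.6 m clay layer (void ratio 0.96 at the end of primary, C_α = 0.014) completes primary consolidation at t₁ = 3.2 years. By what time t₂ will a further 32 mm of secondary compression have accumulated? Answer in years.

S_s = C_α·H/(1+e_p)·log₁₀(t₂/t₁) ⇒ log₁₀(t₂/t₁) = S_s·(1+e_p)/(C_α·H).
log₁₀(t₂/t₁) = 0.032 × (1+0.96) / (0.014×5.6) = 0.8
t₂ = t₁ × 10^0.8 = 3.2 × 6.31 = 20.19 years

t₂ ≈ 20.2 years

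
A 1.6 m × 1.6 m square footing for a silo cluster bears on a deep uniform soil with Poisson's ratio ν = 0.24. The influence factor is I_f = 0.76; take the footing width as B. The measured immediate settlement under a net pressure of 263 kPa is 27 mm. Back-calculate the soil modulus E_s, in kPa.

S_e = q·B·(1−ν²)/E_s · I_f  ⇒  E_s = q·B·(1−ν²)·I_f / S_e.
E_s = 263 × 1.6 × 0.9424 × 0.76 / 0.027 = 11160 kPa

E_s ≈ 11200 kPa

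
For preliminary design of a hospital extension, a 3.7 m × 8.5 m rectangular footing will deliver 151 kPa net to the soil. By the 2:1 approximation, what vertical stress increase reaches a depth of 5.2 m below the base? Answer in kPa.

Δσ_z ≈ 38.9 kPa

By the 2:1 method the load spreads at 1 horizontal : 2 vertical, so at depth z the loaded area has grown by z in each plan dimension:
Δσ = qBL/((B+z)(L+z)) = 151×3.7×8.5/((3.7+5.2)(8.5+5.2)) = 38.948 kPa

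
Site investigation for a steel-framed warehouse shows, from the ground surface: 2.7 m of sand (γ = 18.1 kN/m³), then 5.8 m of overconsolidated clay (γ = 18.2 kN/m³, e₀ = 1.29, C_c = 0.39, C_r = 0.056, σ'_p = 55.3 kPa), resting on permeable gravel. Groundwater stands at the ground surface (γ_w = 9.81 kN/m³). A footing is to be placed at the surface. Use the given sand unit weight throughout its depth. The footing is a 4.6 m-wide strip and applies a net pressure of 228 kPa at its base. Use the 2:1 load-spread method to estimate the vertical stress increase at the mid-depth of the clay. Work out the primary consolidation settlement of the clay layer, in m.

S_c ≈ 0.437 m

Mid-depth of clay below the ground surface: z = 2.7 + 5.8/2 = 5.6 m.
Total vertical stress at mid-clay: σ_v = 18.1×2.7 + 18.2×2.9 = 101.65 kPa.
Pore pressure: u = 9.81×(5.6 − 0) = 54.936 kPa.
Initial effective stress: σ'_0 = σ_v − u = 101.65 − 54.936 = 46.714 kPa.
Stress increase at mid-clay by the 2:1 spreading method:
Δσ = qB/(B+z) = 228×4.6/(4.6+5.6) = 102.82 kPa
Final effective stress: σ'_f = 46.714 + 102.82 = 149.53 kPa.
σ'_f = 149.53 > σ'_p = 55.3 kPa, so the stress path crosses the preconsolidation pressure — recompression up to σ'_p, then virgin compression beyond:
S_c = H/(1+e₀)·[C_r·log₁₀(σ'_p/σ'_0) + C_c·log₁₀(σ'_f/σ'_p)]
    = 5.8/2.29 × [0.056×log₁₀(55.3/46.714) + 0.39×log₁₀(149.53/55.3)]
    = 2.5328 × [0.0041036 + 0.16848] = 0.4371 m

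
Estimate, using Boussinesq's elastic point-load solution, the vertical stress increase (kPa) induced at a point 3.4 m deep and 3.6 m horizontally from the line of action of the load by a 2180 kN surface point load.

Δσ_z ≈ 13.7 kPa

Boussinesq vertical stress below a point load on an elastic half-space:
Δσ_z = 3P/(2πz²) · [1 + (r/z)²]^(−5/2)
r/z = 3.6/3.4 = 1.0588; [1+(r/z)²]^(−5/2) = 0.15261.
Δσ_z = 3×2180/(2π×3.4²) × 0.15261 = 90.041 × 0.15261 = 13.74 kPa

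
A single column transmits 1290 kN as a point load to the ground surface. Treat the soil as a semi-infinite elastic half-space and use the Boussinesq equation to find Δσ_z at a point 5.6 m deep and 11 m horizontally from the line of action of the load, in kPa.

Δσ_z ≈ 0.378 kPa

Boussinesq vertical stress below a point load on an elastic half-space:
Δσ_z = 3P/(2πz²) · [1 + (r/z)²]^(−5/2)
r/z = 11/5.6 = 1.9643; [1+(r/z)²]^(−5/2) = 0.01922.
Δσ_z = 3×1290/(2π×5.6²) × 0.01922 = 19.641 × 0.01922 = 0.3775 kPa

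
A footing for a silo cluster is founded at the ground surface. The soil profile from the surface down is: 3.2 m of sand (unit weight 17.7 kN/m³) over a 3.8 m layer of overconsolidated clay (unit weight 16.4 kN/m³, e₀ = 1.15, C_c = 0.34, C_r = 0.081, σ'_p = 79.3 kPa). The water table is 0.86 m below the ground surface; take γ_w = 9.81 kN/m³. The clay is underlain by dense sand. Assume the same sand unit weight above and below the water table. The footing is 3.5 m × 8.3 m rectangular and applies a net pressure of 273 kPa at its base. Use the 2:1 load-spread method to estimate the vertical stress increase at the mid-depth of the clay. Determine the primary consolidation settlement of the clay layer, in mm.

Mid-depth of clay below the ground surface: z = 3.2 + 3.8/2 = 5.1 m.
Total vertical stress at mid-clay: σ_v = 17.7×3.2 + 16.4×1.9 = 87.8 kPa.
Pore pressure: u = 9.81×(5.1 − 0.86) = 41.594 kPa.
Initial effective stress: σ'_0 = σ_v − u = 87.8 − 41.594 = 46.206 kPa.
Stress increase at mid-clay by the 2:1 spreading method:
Δσ = qBL/((B+z)(L+z)) = 273×3.5×8.3/((3.5+5.1)(8.3+5.1)) = 68.819 kPa
Final effective stress: σ'_f = 46.206 + 68.819 = 115.03 kPa.
σ'_f = 115.03 > σ'_p = 79.3 kPa, so the stress path crosses the preconsolidation pressure — recompression up to σ'_p, then virgin compression beyond:
S_c = H/(1+e₀)·[C_r·log₁₀(σ'_p/σ'_0) + C_c·log₁₀(σ'_f/σ'_p)]
    = 3.8/2.15 × [0.081×log₁₀(79.3/46.206) + 0.34×log₁₀(115.03/79.3)]
    = 1.7674 × [0.019001 + 0.054923] = 0.1307 m

S_c ≈ 131 mm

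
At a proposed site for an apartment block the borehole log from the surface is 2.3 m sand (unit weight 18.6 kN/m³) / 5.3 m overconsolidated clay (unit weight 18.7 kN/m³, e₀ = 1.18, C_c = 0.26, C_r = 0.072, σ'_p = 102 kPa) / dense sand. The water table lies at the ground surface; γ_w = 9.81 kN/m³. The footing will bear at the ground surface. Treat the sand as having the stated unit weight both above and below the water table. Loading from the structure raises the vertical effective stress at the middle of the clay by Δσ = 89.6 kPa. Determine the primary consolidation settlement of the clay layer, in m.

Mid-depth of clay below the ground surface: z = 2.3 + 5.3/2 = 4.95 m.
Total vertical stress at mid-clay: σ_v = 18.6×2.3 + 18.7×2.65 = 92.335 kPa.
Pore pressure: u = 9.81×(4.95 − 0) = 48.56 kPa.
Initial effective stress: σ'_0 = σ_v − u = 92.335 − 48.56 = 43.775 kPa.
Final effective stress: σ'_f = 43.775 + 89.6 = 133.38 kPa.
σ'_f = 133.38 > σ'_p = 102 kPa, so the stress path crosses the preconsolidation pressure — recompression up to σ'_p, then virgin compression beyond:
S_c = H/(1+e₀)·[C_r·log₁₀(σ'_p/σ'_0) + C_c·log₁₀(σ'_f/σ'_p)]
    = 5.3/2.18 × [0.072×log₁₀(102/43.775) + 0.26×log₁₀(133.38/102)]
    = 2.4312 × [0.026451 + 0.030288] = 0.1379 m

S_c ≈ 0.138 m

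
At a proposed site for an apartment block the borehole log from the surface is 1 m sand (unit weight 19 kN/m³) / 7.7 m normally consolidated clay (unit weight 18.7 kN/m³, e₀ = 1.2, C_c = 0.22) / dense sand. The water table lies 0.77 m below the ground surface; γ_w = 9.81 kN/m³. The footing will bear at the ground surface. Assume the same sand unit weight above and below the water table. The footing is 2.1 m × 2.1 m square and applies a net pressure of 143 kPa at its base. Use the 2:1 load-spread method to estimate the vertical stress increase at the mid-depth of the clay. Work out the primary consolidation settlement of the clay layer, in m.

Mid-depth of clay below the ground surface: z = 1 + 7.7/2 = 4.85 m.
Total vertical stress at mid-clay: σ_v = 19×1 + 18.7×3.85 = 90.995 kPa.
Pore pressure: u = 9.81×(4.85 − 0.77) = 40.025 kPa.
Initial effective stress: σ'_0 = σ_v − u = 90.995 − 40.025 = 50.97 kPa.
Stress increase at mid-clay by the 2:1 spreading method:
Δσ = qBL/((B+z)(L+z)) = 143×2.1×2.1/((2.1+4.85)(2.1+4.85)) = 13.056 kPa
Final effective stress: σ'_f = σ'_0 + Δσ = 50.97 + 13.056 = 64.026 kPa.
Normally consolidated clay, so the full stress increment lies on the virgin compression line:
S_c = C_c·H/(1+e₀)·log₁₀(σ'_f/σ'_0) = 0.22×7.7/(1+1.2)×log₁₀(64.026/50.97)
    = 0.77 × 0.099042 = 0.07626 m

S_c ≈ 0.0763 m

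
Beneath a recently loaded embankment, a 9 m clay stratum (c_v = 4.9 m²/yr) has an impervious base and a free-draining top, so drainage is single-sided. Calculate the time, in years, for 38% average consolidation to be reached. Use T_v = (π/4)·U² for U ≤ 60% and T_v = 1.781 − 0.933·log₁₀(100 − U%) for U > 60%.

Drainage path length: H_d = H = 9 m (single drainage).
U ≤ 60%: T_v = (π/4)·U² = (π/4)×0.38² = 0.11341.
t = T_v·H_d²/c_v = 0.11341×9²/4.9 = 1.875 years.

t ≈ 1.87 years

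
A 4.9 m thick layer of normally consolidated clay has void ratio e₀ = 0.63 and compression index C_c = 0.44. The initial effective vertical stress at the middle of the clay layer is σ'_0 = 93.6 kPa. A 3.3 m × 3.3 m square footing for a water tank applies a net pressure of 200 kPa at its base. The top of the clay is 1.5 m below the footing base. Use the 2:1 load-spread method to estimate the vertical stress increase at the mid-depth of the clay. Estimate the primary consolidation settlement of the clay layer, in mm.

Mid-depth of clay below the footing base: z = 1.5 + 4.9/2 = 3.95 m.
Stress increase at mid-clay by the 2:1 spreading method:
Δσ = qBL/((B+z)(L+z)) = 200×3.3×3.3/((3.3+3.95)(3.3+3.95)) = 41.436 kPa
Final effective stress: σ'_f = σ'_0 + Δσ = 93.6 + 41.436 = 135.04 kPa.
Normally consolidated clay, so the full stress increment lies on the virgin compression line:
S_c = C_c·H/(1+e₀)·log₁₀(σ'_f/σ'_0) = 0.44×4.9/(1+0.63)×log₁₀(135.04/93.6)
    = 1.3227 × 0.15919 = 0.2106 m

S_c ≈ 211 mm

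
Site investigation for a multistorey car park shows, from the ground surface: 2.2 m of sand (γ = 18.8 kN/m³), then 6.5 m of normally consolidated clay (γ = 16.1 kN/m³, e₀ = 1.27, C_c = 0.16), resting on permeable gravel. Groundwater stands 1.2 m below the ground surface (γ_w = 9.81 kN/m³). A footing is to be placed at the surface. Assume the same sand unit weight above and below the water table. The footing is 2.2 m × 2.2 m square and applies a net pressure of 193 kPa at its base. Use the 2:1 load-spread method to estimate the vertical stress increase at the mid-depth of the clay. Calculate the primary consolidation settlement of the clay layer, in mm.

Mid-depth of clay below the ground surface: z = 2.2 + 6.5/2 = 5.45 m.
Total vertical stress at mid-clay: σ_v = 18.8×2.2 + 16.1×3.25 = 93.685 kPa.
Pore pressure: u = 9.81×(5.45 − 1.2) = 41.693 kPa.
Initial effective stress: σ'_0 = σ_v − u = 93.685 − 41.693 = 51.992 kPa.
Stress increase at mid-clay by the 2:1 spreading method:
Δσ = qBL/((B+z)(L+z)) = 193×2.2×2.2/((2.2+5.45)(2.2+5.45)) = 15.962 kPa
Final effective stress: σ'_f = σ'_0 + Δσ = 51.992 + 15.962 = 67.954 kPa.
Normally consolidated clay, so the full stress increment lies on the virgin compression line:
S_c = C_c·H/(1+e₀)·log₁₀(σ'_f/σ'_0) = 0.16×6.5/(1+1.27)×log₁₀(67.954/51.992)
    = 0.45815 × 0.11628 = 0.05327 m

S_c ≈ 53.3 mm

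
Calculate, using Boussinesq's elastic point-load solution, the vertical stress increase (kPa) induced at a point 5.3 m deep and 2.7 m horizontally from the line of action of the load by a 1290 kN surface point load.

Boussinesq vertical stress below a point load on an elastic half-space:
Δσ_z = 3P/(2πz²) · [1 + (r/z)²]^(−5/2)
r/z = 2.7/5.3 = 0.50943; [1+(r/z)²]^(−5/2) = 0.56167.
Δσ_z = 3×1290/(2π×5.3²) × 0.56167 = 21.927 × 0.56167 = 12.32 kPa

Δσ_z ≈ 12.3 kPa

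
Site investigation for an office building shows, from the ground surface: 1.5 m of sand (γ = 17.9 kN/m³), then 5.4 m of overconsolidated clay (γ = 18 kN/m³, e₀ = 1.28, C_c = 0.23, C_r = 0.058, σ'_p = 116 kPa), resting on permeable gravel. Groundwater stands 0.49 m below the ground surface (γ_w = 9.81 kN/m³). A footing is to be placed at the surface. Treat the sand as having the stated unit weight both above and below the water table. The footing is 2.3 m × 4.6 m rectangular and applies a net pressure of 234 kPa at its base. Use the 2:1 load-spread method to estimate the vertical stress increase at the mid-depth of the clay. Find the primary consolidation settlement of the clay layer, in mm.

S_c ≈ 44.5 mm

Mid-depth of clay below the ground surface: z = 1.5 + 5.4/2 = 4.2 m.
Total vertical stress at mid-clay: σ_v = 17.9×1.5 + 18×2.7 = 75.45 kPa.
Pore pressure: u = 9.81×(4.2 − 0.49) = 36.395 kPa.
Initial effective stress: σ'_0 = σ_v − u = 75.45 − 36.395 = 39.055 kPa.
Stress increase at mid-clay by the 2:1 spreading method:
Δσ = qBL/((B+z)(L+z)) = 234×2.3×4.6/((2.3+4.2)(4.6+4.2)) = 43.282 kPa
Final effective stress: σ'_f = 39.055 + 43.282 = 82.337 kPa.
σ'_f = 82.337 ≤ σ'_p = 116 kPa, so the clay remains overconsolidated and only the recompression index applies:
S_c = C_r·H/(1+e₀)·log₁₀(σ'_f/σ'_0) = 0.058×5.4/2.28×log₁₀(82.337/39.055)
    = 0.13737 × 0.32392 = 0.0445 m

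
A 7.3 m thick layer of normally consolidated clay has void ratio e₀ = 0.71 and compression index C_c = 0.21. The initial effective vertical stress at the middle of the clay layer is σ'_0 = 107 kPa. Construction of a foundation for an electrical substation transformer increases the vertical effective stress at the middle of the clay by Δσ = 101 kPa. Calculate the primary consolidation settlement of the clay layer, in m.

S_c ≈ 0.259 m

Final effective stress: σ'_f = σ'_0 + Δσ = 107 + 101 = 208 kPa.
Normally consolidated clay, so the full stress increment lies on the virgin compression line:
S_c = C_c·H/(1+e₀)·log₁₀(σ'_f/σ'_0) = 0.21×7.3/(1+0.71)×log₁₀(208/107)
    = 0.89649 × 0.28868 = 0.2588 m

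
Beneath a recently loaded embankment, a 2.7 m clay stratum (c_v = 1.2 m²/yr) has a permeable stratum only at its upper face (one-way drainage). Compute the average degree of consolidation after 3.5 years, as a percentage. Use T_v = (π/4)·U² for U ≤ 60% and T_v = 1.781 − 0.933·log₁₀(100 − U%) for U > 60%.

Drainage path length: H_d = H = 2.7 m (single drainage).
T_v = c_v·t/H_d² = 1.2×3.5/2.7² = 0.57613.
T_v = 0.57613 corresponds to the U > 60% branch:
U = 1 − 10^((1.781 − T_v)/0.933)/100 = 0.8044

U ≈ 80.4 %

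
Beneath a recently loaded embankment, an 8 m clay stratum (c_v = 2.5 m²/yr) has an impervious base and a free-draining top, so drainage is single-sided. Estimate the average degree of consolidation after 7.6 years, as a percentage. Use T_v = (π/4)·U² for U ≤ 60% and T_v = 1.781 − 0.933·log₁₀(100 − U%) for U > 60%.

U ≈ 61 %

Drainage path length: H_d = H = 8 m (single drainage).
T_v = c_v·t/H_d² = 2.5×7.6/8² = 0.29688.
T_v = 0.29688 corresponds to the U > 60% branch:
U = 1 − 10^((1.781 − T_v)/0.933)/100 = 0.6103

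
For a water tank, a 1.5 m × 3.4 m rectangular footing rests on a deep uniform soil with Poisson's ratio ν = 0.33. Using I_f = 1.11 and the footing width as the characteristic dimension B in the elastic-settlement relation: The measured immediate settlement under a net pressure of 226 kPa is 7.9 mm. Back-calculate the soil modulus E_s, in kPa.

S_e = q·B·(1−ν²)/E_s · I_f  ⇒  E_s = q·B·(1−ν²)·I_f / S_e.
E_s = 226 × 1.5 × 0.8911 × 1.11 / 0.0079 = 42440 kPa

E_s ≈ 42400 kPa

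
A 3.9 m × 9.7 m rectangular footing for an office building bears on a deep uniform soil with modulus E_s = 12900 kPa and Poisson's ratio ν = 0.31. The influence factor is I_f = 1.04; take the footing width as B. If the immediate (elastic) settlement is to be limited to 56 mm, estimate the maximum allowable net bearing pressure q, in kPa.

q ≈ 197 kPa

S_e = q·B·(1−ν²)/E_s · I_f  ⇒  q = S_e·E_s / (B·(1−ν²)·I_f).
q = 0.056 × 12900 / (3.9 × 0.9039 × 1.04) = 197 kPa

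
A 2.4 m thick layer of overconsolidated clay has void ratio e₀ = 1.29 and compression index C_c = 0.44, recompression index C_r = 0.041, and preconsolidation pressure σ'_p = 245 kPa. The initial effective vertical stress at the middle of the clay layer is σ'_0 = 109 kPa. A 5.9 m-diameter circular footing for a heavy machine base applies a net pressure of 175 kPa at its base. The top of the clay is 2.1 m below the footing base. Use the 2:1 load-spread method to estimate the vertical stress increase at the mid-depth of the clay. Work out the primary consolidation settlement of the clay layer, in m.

Mid-depth of clay below the footing base: z = 2.1 + 2.4/2 = 3.3 m.
Stress increase at mid-clay by the 2:1 spreading method:
Δσ ≈ qD²/(D+z)² = 175×5.9²/(5.9+3.3)² = 71.972 kPa
Final effective stress: σ'_f = 109 + 71.972 = 180.97 kPa.
σ'_f = 180.97 ≤ σ'_p = 245 kPa, so the clay remains overconsolidated and only the recompression index applies:
S_c = C_r·H/(1+e₀)·log₁₀(σ'_f/σ'_0) = 0.041×2.4/2.29×log₁₀(180.97/109)
    = 0.042968 × 0.22018 = 0.009461 m

S_c ≈ 0.00946 m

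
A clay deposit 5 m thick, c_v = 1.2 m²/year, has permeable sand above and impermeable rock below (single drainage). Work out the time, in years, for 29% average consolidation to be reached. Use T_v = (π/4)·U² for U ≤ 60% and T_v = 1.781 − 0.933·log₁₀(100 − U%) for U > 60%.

Drainage path length: H_d = H = 5 m (single drainage).
U ≤ 60%: T_v = (π/4)·U² = (π/4)×0.29² = 0.066052.
t = T_v·H_d²/c_v = 0.066052×5²/1.2 = 1.376 years.

t ≈ 1.38 years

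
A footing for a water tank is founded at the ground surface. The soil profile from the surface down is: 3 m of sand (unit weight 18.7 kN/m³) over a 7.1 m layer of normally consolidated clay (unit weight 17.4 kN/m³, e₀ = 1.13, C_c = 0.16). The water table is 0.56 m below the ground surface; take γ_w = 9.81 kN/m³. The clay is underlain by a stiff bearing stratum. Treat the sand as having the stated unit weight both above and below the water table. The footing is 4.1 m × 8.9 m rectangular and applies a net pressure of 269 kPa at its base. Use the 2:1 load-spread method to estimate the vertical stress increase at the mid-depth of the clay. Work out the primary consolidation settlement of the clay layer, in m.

S_c ≈ 0.162 m

Mid-depth of clay below the ground surface: z = 3 + 7.1/2 = 6.55 m.
Total vertical stress at mid-clay: σ_v = 18.7×3 + 17.4×3.55 = 117.87 kPa.
Pore pressure: u = 9.81×(6.55 − 0.56) = 58.762 kPa.
Initial effective stress: σ'_0 = σ_v − u = 117.87 − 58.762 = 59.108 kPa.
Stress increase at mid-clay by the 2:1 spreading method:
Δσ = qBL/((B+z)(L+z)) = 269×4.1×8.9/((4.1+6.55)(8.9+6.55)) = 59.655 kPa
Final effective stress: σ'_f = σ'_0 + Δσ = 59.108 + 59.655 = 118.76 kPa.
Normally consolidated clay, so the full stress increment lies on the virgin compression line:
S_c = C_c·H/(1+e₀)·log₁₀(σ'_f/σ'_0) = 0.16×7.1/(1+1.13)×log₁₀(118.76/59.108)
    = 0.53333 × 0.30302 = 0.1616 m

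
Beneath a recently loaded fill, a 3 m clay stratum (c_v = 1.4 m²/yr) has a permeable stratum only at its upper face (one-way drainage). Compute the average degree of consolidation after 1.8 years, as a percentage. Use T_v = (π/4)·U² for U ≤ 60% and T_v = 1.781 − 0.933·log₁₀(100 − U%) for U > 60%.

Drainage path length: H_d = H = 3 m (single drainage).
T_v = c_v·t/H_d² = 1.4×1.8/3² = 0.28.
T_v = 0.28 corresponds to the U ≤ 60% branch:
U = √(4T_v/π) = 0.5971

U ≈ 59.7 %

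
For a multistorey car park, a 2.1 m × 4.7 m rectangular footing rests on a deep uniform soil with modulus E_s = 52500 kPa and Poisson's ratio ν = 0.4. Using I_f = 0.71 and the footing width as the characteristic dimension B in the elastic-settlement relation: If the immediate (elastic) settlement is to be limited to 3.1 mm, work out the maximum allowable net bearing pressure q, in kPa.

q ≈ 130 kPa

S_e = q·B·(1−ν²)/E_s · I_f  ⇒  q = S_e·E_s / (B·(1−ν²)·I_f).
q = 0.0031 × 52500 / (2.1 × 0.84 × 0.71) = 129.9 kPa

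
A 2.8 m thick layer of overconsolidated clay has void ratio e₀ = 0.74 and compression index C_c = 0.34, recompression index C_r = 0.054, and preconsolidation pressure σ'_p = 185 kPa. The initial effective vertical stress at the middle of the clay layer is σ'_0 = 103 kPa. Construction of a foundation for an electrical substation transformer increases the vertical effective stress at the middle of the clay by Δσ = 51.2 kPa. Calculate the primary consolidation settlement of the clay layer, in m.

Final effective stress: σ'_f = 103 + 51.2 = 154.2 kPa.
σ'_f = 154.2 ≤ σ'_p = 185 kPa, so the clay remains overconsolidated and only the recompression index applies:
S_c = C_r·H/(1+e₀)·log₁₀(σ'_f/σ'_0) = 0.054×2.8/1.74×log₁₀(154.2/103)
    = 0.086897 × 0.17525 = 0.01523 m

S_c ≈ 0.0152 m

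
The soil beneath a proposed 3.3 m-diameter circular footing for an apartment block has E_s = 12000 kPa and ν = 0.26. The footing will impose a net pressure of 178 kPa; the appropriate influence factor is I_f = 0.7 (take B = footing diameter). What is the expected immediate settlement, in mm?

Immediate (elastic) settlement: S_e = q·B·(1−ν²)/E_s · I_f.
S_e = 178 × 3.3 × (1 − 0.26²) / 12000 × 0.7
    = 178 × 3.3 × 0.9324 / 12000 × 0.7
    = 0.03195 m = 31.95 mm

S_e ≈ 31.9 mm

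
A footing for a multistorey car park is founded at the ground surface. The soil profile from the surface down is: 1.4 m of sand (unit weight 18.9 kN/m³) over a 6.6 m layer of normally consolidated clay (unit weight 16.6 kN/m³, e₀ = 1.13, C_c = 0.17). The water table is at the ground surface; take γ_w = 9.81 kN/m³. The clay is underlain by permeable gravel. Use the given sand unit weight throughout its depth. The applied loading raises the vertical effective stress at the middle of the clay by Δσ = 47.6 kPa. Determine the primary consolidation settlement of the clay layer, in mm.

Mid-depth of clay below the ground surface: z = 1.4 + 6.6/2 = 4.7 m.
Total vertical stress at mid-clay: σ_v = 18.9×1.4 + 16.6×3.3 = 81.24 kPa.
Pore pressure: u = 9.81×(4.7 − 0) = 46.107 kPa.
Initial effective stress: σ'_0 = σ_v − u = 81.24 − 46.107 = 35.133 kPa.
Final effective stress: σ'_f = σ'_0 + Δσ = 35.133 + 47.6 = 82.733 kPa.
Normally consolidated clay, so the full stress increment lies on the virgin compression line:
S_c = C_c·H/(1+e₀)·log₁₀(σ'_f/σ'_0) = 0.17×6.6/(1+1.13)×log₁₀(82.733/35.133)
    = 0.52676 × 0.37196 = 0.1959 m

S_c ≈ 196 mm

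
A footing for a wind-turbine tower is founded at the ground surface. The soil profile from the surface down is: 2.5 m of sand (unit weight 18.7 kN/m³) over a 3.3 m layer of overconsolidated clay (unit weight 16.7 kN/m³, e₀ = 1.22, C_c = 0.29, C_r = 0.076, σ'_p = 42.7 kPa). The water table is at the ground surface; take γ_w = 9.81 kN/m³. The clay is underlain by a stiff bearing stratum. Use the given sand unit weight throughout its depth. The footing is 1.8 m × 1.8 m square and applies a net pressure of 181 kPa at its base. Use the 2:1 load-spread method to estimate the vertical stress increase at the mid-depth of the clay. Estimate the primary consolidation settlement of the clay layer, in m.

S_c ≈ 0.0419 m

Mid-depth of clay below the ground surface: z = 2.5 + 3.3/2 = 4.15 m.
Total vertical stress at mid-clay: σ_v = 18.7×2.5 + 16.7×1.65 = 74.305 kPa.
Pore pressure: u = 9.81×(4.15 − 0) = 40.712 kPa.
Initial effective stress: σ'_0 = σ_v − u = 74.305 − 40.712 = 33.593 kPa.
Stress increase at mid-clay by the 2:1 spreading method:
Δσ = qBL/((B+z)(L+z)) = 181×1.8×1.8/((1.8+4.15)(1.8+4.15)) = 16.565 kPa
Final effective stress: σ'_f = 33.593 + 16.565 = 50.158 kPa.
σ'_f = 50.158 > σ'_p = 42.7 kPa, so the stress path crosses the preconsolidation pressure — recompression up to σ'_p, then virgin compression beyond:
S_c = H/(1+e₀)·[C_r·log₁₀(σ'_p/σ'_0) + C_c·log₁₀(σ'_f/σ'_p)]
    = 3.3/2.22 × [0.076×log₁₀(42.7/33.593) + 0.29×log₁₀(50.158/42.7)]
    = 1.4865 × [0.0079176 + 0.020275] = 0.04191 m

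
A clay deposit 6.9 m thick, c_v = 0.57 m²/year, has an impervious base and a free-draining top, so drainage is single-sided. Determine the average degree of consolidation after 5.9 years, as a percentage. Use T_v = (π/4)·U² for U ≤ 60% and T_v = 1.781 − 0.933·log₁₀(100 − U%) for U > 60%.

U ≈ 30 %

Drainage path length: H_d = H = 6.9 m (single drainage).
T_v = c_v·t/H_d² = 0.57×5.9/6.9² = 0.070636.
T_v = 0.070636 corresponds to the U ≤ 60% branch:
U = √(4T_v/π) = 0.2999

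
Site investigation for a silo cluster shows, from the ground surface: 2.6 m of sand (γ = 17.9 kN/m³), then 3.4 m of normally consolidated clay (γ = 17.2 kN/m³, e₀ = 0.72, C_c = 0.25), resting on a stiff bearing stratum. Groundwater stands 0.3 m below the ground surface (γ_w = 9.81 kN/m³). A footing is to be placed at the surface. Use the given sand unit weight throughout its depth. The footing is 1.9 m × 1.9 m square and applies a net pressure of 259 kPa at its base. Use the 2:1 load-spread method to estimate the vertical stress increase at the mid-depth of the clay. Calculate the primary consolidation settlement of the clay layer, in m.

S_c ≈ 0.11 m

Mid-depth of clay below the ground surface: z = 2.6 + 3.4/2 = 4.3 m.
Total vertical stress at mid-clay: σ_v = 17.9×2.6 + 17.2×1.7 = 75.78 kPa.
Pore pressure: u = 9.81×(4.3 − 0.3) = 39.24 kPa.
Initial effective stress: σ'_0 = σ_v − u = 75.78 − 39.24 = 36.54 kPa.
Stress increase at mid-clay by the 2:1 spreading method:
Δσ = qBL/((B+z)(L+z)) = 259×1.9×1.9/((1.9+4.3)(1.9+4.3)) = 24.323 kPa
Final effective stress: σ'_f = σ'_0 + Δσ = 36.54 + 24.323 = 60.863 kPa.
Normally consolidated clay, so the full stress increment lies on the virgin compression line:
S_c = C_c·H/(1+e₀)·log₁₀(σ'_f/σ'_0) = 0.25×3.4/(1+0.72)×log₁₀(60.863/36.54)
    = 0.49419 × 0.22158 = 0.1095 m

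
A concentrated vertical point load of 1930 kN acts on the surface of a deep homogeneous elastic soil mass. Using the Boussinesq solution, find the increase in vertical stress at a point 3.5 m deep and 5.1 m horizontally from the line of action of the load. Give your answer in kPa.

Δσ_z ≈ 4.36 kPa

Boussinesq vertical stress below a point load on an elastic half-space:
Δσ_z = 3P/(2πz²) · [1 + (r/z)²]^(−5/2)
r/z = 5.1/3.5 = 1.4571; [1+(r/z)²]^(−5/2) = 0.058007.
Δσ_z = 3×1930/(2π×3.5²) × 0.058007 = 75.225 × 0.058007 = 4.364 kPa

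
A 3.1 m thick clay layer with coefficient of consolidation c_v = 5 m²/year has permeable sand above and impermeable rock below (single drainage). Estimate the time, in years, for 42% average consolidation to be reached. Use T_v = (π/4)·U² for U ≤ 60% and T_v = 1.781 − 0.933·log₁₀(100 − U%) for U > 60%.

Drainage path length: H_d = H = 3.1 m (single drainage).
U ≤ 60%: T_v = (π/4)·U² = (π/4)×0.42² = 0.13854.
t = T_v·H_d²/c_v = 0.13854×3.1²/5 = 0.2663 years.

t ≈ 0.266 years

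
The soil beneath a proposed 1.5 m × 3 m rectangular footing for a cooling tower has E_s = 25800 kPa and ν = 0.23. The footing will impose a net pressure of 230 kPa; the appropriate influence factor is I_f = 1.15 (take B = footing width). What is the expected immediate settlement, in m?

Immediate (elastic) settlement: S_e = q·B·(1−ν²)/E_s · I_f.
S_e = 230 × 1.5 × (1 − 0.23²) / 25800 × 1.15
    = 230 × 1.5 × 0.9471 / 25800 × 1.15
    = 0.01456 m

S_e ≈ 0.0146 m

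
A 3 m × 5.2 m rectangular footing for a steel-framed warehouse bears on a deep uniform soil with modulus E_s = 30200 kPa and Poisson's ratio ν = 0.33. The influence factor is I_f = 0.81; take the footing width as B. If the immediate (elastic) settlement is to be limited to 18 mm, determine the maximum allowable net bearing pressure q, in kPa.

S_e = q·B·(1−ν²)/E_s · I_f  ⇒  q = S_e·E_s / (B·(1−ν²)·I_f).
q = 0.018 × 30200 / (3 × 0.8911 × 0.81) = 251 kPa

q ≈ 251 kPa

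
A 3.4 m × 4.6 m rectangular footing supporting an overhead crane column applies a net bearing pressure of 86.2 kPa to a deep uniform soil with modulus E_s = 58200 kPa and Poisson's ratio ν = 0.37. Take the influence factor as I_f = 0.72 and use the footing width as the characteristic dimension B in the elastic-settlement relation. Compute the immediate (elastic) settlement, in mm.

S_e ≈ 3.13 mm

Immediate (elastic) settlement: S_e = q·B·(1−ν²)/E_s · I_f.
S_e = 86.2 × 3.4 × (1 − 0.37²) / 58200 × 0.72
    = 86.2 × 3.4 × 0.8631 / 58200 × 0.72
    = 0.003129 m = 3.129 mm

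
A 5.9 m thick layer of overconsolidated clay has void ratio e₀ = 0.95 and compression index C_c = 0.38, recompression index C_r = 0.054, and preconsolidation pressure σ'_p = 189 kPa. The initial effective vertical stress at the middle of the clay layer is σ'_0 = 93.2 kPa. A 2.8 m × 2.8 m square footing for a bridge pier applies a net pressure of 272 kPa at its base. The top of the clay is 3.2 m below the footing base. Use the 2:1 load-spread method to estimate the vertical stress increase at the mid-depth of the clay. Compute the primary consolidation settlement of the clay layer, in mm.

Mid-depth of clay below the footing base: z = 3.2 + 5.9/2 = 6.15 m.
Stress increase at mid-clay by the 2:1 spreading method:
Δσ = qBL/((B+z)(L+z)) = 272×2.8×2.8/((2.8+6.15)(2.8+6.15)) = 26.622 kPa
Final effective stress: σ'_f = 93.2 + 26.622 = 119.82 kPa.
σ'_f = 119.82 ≤ σ'_p = 189 kPa, so the clay remains overconsolidated and only the recompression index applies:
S_c = C_r·H/(1+e₀)·log₁₀(σ'_f/σ'_0) = 0.054×5.9/1.95×log₁₀(119.82/93.2)
    = 0.16338 × 0.10911 = 0.01783 m

S_c ≈ 17.8 mm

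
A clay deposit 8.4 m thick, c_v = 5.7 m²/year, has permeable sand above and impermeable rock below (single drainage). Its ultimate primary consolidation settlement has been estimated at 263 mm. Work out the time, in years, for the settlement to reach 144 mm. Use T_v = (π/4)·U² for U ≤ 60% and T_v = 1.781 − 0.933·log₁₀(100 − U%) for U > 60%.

Drainage path length: H_d = H = 8.4 m (single drainage).
U = S(t)/S_ult = 144/263 = 0.5475.
U ≤ 60%: T_v = (π/4)·U² = (π/4)×0.54753² = 0.23545.
t = T_v·H_d²/c_v = 0.23545×8.4²/5.7 = 2.915 years.

t ≈ 2.91 years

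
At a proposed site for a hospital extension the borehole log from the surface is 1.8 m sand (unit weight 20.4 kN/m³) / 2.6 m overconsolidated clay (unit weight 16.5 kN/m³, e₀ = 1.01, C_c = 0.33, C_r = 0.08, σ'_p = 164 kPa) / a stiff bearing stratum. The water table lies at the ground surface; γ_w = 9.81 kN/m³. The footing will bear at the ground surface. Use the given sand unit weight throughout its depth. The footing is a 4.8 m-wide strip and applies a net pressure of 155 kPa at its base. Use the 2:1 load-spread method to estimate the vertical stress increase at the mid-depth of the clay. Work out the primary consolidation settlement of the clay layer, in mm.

S_c ≈ 66.5 mm

Mid-depth of clay below the ground surface: z = 1.8 + 2.6/2 = 3.1 m.
Total vertical stress at mid-clay: σ_v = 20.4×1.8 + 16.5×1.3 = 58.17 kPa.
Pore pressure: u = 9.81×(3.1 − 0) = 30.411 kPa.
Initial effective stress: σ'_0 = σ_v − u = 58.17 − 30.411 = 27.759 kPa.
Stress increase at mid-clay by the 2:1 spreading method:
Δσ = qB/(B+z) = 155×4.8/(4.8+3.1) = 94.177 kPa
Final effective stress: σ'_f = 27.759 + 94.177 = 121.94 kPa.
σ'_f = 121.94 ≤ σ'_p = 164 kPa, so the clay remains overconsolidated and only the recompression index applies:
S_c = C_r·H/(1+e₀)·log₁₀(σ'_f/σ'_0) = 0.08×2.6/2.01×log₁₀(121.94/27.759)
    = 0.10348 × 0.64274 = 0.06651 m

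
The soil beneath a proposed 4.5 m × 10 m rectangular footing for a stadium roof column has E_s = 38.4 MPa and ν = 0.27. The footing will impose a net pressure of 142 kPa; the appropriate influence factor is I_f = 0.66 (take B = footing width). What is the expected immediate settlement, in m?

Immediate (elastic) settlement: S_e = q·B·(1−ν²)/E_s · I_f.
E_s = 38.4 MPa = 38400 kPa.
S_e = 142 × 4.5 × (1 − 0.27²) / 38400 × 0.66
    = 142 × 4.5 × 0.9271 / 38400 × 0.66
    = 0.01018 m

S_e ≈ 0.0102 m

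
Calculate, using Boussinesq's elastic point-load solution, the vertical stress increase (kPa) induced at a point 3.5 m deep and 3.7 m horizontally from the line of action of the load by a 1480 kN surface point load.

Boussinesq vertical stress below a point load on an elastic half-space:
Δσ_z = 3P/(2πz²) · [1 + (r/z)²]^(−5/2)
r/z = 3.7/3.5 = 1.0571; [1+(r/z)²]^(−5/2) = 0.15326.
Δσ_z = 3×1480/(2π×3.5²) × 0.15326 = 57.686 × 0.15326 = 8.841 kPa

Δσ_z ≈ 8.84 kPa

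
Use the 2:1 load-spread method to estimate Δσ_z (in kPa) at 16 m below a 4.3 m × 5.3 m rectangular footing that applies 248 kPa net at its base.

Δσ_z ≈ 13.1 kPa

By the 2:1 method the load spreads at 1 horizontal : 2 vertical, so at depth z the loaded area has grown by z in each plan dimension:
Δσ = qBL/((B+z)(L+z)) = 248×4.3×5.3/((4.3+16)(5.3+16)) = 13.071 kPa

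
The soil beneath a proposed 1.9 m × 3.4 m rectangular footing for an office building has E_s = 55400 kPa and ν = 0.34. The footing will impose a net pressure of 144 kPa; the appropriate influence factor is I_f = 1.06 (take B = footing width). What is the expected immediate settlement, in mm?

S_e ≈ 4.63 mm

Immediate (elastic) settlement: S_e = q·B·(1−ν²)/E_s · I_f.
S_e = 144 × 1.9 × (1 − 0.34²) / 55400 × 1.06
    = 144 × 1.9 × 0.8844 / 55400 × 1.06
    = 0.00463 m = 4.63 mm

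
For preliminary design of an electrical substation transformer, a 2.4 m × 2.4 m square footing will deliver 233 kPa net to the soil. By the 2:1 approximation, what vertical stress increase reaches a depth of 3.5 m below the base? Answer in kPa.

By the 2:1 method the load spreads at 1 horizontal : 2 vertical, so at depth z the loaded area has grown by z in each plan dimension:
Δσ = qBL/((B+z)(L+z)) = 233×2.4×2.4/((2.4+3.5)(2.4+3.5)) = 38.554 kPa

Δσ_z ≈ 38.6 kPa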